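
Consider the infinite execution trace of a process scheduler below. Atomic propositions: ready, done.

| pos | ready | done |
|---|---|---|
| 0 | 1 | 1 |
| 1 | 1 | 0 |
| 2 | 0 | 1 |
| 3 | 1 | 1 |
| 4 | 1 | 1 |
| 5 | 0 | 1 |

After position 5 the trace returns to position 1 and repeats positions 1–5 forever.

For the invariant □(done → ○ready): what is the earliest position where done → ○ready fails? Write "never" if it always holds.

4

Check done → ○ready at each position in order: 0 ✓, 1 ✓, 2 ✓, 3 ✓.
At position 4 the labels are {done, ready} and the next position 5 has {done}, so done → ○ready is false there. This is the first violation.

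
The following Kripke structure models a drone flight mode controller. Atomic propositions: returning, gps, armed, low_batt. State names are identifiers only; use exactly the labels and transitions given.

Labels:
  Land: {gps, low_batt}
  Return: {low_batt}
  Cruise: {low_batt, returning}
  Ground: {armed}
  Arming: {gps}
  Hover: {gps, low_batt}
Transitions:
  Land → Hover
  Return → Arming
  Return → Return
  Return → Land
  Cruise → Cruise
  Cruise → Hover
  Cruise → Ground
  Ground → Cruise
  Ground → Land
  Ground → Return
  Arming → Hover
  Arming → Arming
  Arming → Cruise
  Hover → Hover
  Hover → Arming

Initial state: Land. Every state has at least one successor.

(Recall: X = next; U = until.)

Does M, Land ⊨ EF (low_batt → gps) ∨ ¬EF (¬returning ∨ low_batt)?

States satisfying low_batt → gps: {Land, Ground, Arming, Hover}.
States satisfying EF (low_batt → gps): {Land, Return, Cruise, Ground, Arming, Hover}.
States satisfying ¬returning ∨ low_batt: {Land, Return, Cruise, Ground, Arming, Hover}.
States satisfying EF (¬returning ∨ low_batt): {Land, Return, Cruise, Ground, Arming, Hover}.
States satisfying ¬EF (¬returning ∨ low_batt): ∅.
States satisfying EF (low_batt → gps) ∨ ¬EF (¬returning ∨ low_batt): {Land, Return, Cruise, Ground, Arming, Hover}.
Land ∈ Sat(EF (low_batt → gps) ∨ ¬EF (¬returning ∨ low_batt)).

Yes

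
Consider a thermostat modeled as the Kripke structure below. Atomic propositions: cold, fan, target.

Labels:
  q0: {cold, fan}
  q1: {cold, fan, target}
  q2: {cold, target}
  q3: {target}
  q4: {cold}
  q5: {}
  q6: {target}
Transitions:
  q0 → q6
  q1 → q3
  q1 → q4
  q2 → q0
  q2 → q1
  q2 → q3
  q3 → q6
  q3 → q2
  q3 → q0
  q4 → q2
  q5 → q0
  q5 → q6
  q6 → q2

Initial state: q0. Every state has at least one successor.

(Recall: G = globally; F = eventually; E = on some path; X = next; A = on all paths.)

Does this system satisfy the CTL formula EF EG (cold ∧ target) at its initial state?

No

States satisfying EG (cold ∧ target): ∅.
States satisfying EF EG (cold ∧ target): ∅.
No suitable path/successor from q0 witnesses the formula.
q0 ∉ Sat(EF EG (cold ∧ target)).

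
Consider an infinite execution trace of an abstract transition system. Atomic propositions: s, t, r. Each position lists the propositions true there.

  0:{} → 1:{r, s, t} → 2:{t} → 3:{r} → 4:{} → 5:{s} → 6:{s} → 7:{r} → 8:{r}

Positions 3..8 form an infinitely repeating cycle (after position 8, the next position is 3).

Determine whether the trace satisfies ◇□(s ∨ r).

No

□(s ∨ r) is false at every position 0..8, so it never becomes true and ◇□(s ∨ r) fails.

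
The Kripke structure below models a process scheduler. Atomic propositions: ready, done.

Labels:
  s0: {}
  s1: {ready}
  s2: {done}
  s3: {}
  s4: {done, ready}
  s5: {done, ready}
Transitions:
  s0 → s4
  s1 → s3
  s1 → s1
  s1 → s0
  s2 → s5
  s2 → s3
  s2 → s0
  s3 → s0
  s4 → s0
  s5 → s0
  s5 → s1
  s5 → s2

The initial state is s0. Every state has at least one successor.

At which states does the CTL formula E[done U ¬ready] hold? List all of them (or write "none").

States satisfying done: {s2, s4, s5}.
States satisfying ¬ready: {s0, s2, s3}.
States satisfying E[done U ¬ready]: {s0, s2, s3, s4, s5}.

{s0, s2, s3, s4, s5}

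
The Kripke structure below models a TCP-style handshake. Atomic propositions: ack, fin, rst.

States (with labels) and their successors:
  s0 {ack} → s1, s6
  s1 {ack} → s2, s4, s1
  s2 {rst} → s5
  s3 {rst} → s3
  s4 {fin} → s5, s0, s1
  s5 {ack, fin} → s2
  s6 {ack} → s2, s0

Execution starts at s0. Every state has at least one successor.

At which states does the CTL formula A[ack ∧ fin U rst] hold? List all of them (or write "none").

States satisfying ack ∧ fin: {s5}.
States satisfying rst: {s2, s3}.
States satisfying A[ack ∧ fin U rst]: {s2, s3, s5}.

{s2, s3, s5}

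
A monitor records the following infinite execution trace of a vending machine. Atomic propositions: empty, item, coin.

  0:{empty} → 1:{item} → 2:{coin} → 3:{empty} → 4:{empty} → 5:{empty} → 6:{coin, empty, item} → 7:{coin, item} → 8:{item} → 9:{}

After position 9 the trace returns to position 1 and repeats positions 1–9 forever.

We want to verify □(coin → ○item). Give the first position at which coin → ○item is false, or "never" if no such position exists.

2

Check coin → ○item at each position in order: 0 ✓, 1 ✓.
At position 2 the labels are {coin} and the next position 3 has {empty}, so coin → ○item is false there. This is the first violation.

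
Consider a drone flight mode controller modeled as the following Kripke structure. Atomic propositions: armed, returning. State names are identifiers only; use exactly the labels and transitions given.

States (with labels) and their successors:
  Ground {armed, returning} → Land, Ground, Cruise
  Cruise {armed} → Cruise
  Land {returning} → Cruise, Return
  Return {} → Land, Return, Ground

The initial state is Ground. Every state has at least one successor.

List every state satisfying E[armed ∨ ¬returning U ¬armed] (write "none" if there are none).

{Ground, Land, Return}

States satisfying armed ∨ ¬returning: {Ground, Cruise, Return}.
States satisfying ¬armed: {Land, Return}.
States satisfying E[armed ∨ ¬returning U ¬armed]: {Ground, Land, Return}.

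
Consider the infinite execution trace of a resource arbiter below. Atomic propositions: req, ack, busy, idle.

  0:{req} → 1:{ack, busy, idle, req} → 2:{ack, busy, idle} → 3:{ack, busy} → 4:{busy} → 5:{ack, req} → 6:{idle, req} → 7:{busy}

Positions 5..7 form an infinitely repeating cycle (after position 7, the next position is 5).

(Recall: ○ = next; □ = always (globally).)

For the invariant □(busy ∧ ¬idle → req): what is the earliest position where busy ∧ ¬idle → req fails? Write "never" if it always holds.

Check busy ∧ ¬idle → req at each position in order: 0 ✓, 1 ✓, 2 ✓.
At position 3 the labels are {ack, busy}, so busy ∧ ¬idle → req is false there. This is the first violation.

3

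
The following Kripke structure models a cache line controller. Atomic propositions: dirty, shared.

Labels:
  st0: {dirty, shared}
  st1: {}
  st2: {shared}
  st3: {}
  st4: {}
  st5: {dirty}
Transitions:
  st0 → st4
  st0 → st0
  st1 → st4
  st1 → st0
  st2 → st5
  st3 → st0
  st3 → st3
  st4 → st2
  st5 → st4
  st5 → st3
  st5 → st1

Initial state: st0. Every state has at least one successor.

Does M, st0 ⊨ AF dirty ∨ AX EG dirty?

Holds

States satisfying dirty: {st0, st5}.
States satisfying AF dirty: {st0, st1, st2, st4, st5}.
States satisfying EG dirty: {st0}.
States satisfying AX EG dirty: ∅.
States satisfying AF dirty ∨ AX EG dirty: {st0, st1, st2, st4, st5}.
st0 ∈ Sat(AF dirty ∨ AX EG dirty).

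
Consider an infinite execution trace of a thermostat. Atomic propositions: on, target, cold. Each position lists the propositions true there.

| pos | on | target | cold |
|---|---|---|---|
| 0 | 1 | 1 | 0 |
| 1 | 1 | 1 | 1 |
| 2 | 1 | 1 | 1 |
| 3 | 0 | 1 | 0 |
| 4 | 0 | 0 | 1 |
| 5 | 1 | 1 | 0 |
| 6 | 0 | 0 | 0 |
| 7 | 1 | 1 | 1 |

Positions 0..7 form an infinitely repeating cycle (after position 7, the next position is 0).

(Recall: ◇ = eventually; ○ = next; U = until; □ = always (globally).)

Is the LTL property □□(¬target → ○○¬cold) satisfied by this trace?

Satisfied

□(¬target → ○○¬cold) holds at every position 0..7, and those are all positions ever visited, so □□(¬target → ○○¬cold) holds.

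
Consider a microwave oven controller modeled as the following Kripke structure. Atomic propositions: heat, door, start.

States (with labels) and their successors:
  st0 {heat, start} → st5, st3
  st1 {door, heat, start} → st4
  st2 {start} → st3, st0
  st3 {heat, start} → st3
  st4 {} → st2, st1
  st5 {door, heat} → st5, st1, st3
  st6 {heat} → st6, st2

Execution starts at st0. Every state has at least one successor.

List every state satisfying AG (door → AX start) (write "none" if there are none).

States satisfying door → AX start: {st0, st2, st3, st4, st6}.
States satisfying AG (door → AX start): {st3}.

{st3}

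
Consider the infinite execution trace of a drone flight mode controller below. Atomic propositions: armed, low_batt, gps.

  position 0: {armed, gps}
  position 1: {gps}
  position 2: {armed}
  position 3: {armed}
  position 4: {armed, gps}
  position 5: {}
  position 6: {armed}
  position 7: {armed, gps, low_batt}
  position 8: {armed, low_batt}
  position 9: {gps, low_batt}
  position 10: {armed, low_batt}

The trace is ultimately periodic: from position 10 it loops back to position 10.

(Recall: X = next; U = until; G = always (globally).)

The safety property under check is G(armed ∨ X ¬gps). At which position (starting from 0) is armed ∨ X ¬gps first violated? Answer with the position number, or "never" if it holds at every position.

armed ∨ X ¬gps holds at every position 0..10, and those are all the positions the trace ever visits, so the invariant G(armed ∨ X ¬gps) is never violated.

never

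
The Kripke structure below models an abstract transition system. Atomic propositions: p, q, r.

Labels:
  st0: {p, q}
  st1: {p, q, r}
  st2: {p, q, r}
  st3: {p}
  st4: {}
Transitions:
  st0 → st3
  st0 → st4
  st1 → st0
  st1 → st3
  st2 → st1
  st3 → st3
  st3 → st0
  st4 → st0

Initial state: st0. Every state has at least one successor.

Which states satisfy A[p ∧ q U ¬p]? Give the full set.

{st4}

States satisfying p ∧ q: {st0, st1, st2}.
States satisfying ¬p: {st4}.
States satisfying A[p ∧ q U ¬p]: {st4}.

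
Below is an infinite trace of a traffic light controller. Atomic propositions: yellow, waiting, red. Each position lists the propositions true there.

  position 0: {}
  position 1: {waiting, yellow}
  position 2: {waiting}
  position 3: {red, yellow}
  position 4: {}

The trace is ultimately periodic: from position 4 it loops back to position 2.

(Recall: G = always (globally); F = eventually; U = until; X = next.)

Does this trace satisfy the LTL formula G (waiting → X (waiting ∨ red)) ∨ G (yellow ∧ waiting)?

waiting → X (waiting ∨ red) holds at every position 0..4, and those are all positions ever visited, so G (waiting → X (waiting ∨ red)) holds.
Positions where waiting holds: 1, 2.
Check X (waiting ∨ red) at each: 1→ok, 2→ok.
yellow ∧ waiting must hold at every position from 0 onward. It fails at position 0, so G (yellow ∧ waiting) is false.
At position 0: G (waiting → X (waiting ∨ red)) is true; G (yellow ∧ waiting) is false; so G (waiting → X (waiting ∨ red)) ∨ G (yellow ∧ waiting) is true.

Satisfied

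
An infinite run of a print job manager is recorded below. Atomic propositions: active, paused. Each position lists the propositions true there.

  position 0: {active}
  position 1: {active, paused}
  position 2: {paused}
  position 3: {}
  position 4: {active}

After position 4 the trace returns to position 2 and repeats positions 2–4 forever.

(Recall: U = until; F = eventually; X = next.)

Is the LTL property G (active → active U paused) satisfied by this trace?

Yes

active → active U paused holds at every position 0..4, and those are all positions ever visited, so G (active → active U paused) holds.
Positions where active holds: 0, 1, 4.
Check active U paused at each: 0→ok, 1→ok, 4→ok.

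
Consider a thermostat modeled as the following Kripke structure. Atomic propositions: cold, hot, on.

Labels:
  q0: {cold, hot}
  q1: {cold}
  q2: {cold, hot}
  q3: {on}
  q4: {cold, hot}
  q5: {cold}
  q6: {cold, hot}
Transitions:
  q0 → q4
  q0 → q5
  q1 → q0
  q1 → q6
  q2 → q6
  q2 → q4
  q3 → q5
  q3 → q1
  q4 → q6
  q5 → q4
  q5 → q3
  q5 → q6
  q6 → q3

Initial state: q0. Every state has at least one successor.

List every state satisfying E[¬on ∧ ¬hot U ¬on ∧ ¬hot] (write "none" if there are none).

{q1, q5}

States satisfying ¬on ∧ ¬hot: {q1, q5}.
States satisfying E[¬on ∧ ¬hot U ¬on ∧ ¬hot]: {q1, q5}.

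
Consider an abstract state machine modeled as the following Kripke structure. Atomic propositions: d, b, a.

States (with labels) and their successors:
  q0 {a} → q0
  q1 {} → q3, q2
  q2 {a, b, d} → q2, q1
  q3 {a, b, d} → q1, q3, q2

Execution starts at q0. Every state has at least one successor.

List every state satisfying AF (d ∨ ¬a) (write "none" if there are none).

{q1, q2, q3}

States satisfying d ∨ ¬a: {q1, q2, q3}.
States satisfying AF (d ∨ ¬a): {q1, q2, q3}.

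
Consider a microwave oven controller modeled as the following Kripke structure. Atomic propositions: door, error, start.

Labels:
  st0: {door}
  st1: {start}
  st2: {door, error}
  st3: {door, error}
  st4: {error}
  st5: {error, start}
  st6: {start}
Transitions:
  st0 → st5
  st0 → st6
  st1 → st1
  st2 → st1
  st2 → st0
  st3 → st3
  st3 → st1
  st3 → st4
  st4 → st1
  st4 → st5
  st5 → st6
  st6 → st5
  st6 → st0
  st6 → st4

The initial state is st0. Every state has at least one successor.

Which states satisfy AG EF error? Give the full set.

none

States satisfying EF error: {st0, st2, st3, st4, st5, st6}.
States satisfying AG EF error: ∅.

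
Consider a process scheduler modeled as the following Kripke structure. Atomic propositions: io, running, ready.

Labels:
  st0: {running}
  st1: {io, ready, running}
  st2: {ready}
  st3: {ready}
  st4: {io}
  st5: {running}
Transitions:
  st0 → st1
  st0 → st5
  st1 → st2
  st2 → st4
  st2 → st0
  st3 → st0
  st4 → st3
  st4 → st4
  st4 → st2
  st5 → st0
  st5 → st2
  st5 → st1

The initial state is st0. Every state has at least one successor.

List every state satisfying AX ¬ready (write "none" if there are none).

States satisfying ¬ready: {st0, st4, st5}.
States satisfying AX ¬ready: {st2, st3}.

{st2, st3}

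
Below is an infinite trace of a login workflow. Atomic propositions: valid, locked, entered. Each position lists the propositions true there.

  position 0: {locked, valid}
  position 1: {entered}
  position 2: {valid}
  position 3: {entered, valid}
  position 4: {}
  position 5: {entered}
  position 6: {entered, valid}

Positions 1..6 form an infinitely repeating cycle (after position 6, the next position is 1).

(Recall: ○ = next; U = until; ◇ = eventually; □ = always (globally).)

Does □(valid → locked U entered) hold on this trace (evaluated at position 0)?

valid → locked U entered must hold at every position from 0 onward. It fails at position 2, so □(valid → locked U entered) is false.
Positions where valid holds: 0, 2, 3, 6.
Check locked U entered at each: 0→ok, 2→fails, 3→ok, 6→ok.

No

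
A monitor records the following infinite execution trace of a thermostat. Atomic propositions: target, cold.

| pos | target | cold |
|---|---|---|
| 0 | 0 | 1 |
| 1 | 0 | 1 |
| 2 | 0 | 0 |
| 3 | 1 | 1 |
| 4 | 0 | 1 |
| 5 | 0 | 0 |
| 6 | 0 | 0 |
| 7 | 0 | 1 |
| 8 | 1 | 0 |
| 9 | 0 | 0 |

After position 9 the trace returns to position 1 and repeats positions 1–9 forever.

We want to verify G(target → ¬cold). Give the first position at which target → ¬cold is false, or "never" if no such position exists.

3

Check target → ¬cold at each position in order: 0 ✓, 1 ✓, 2 ✓.
At position 3 the labels are {cold, target}, so target → ¬cold is false there. This is the first violation.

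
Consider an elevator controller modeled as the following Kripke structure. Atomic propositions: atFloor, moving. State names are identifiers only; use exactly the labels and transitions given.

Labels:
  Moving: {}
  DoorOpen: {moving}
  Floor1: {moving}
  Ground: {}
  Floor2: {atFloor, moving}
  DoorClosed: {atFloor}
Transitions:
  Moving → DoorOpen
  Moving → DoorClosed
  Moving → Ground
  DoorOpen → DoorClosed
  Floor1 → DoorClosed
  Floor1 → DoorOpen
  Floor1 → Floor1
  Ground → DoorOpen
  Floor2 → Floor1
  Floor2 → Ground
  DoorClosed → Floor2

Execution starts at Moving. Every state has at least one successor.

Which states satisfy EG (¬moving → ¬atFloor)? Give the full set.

{Floor1, Floor2}

States satisfying ¬moving → ¬atFloor: {Moving, DoorOpen, Floor1, Ground, Floor2}.
States satisfying EG (¬moving → ¬atFloor): {Floor1, Floor2}.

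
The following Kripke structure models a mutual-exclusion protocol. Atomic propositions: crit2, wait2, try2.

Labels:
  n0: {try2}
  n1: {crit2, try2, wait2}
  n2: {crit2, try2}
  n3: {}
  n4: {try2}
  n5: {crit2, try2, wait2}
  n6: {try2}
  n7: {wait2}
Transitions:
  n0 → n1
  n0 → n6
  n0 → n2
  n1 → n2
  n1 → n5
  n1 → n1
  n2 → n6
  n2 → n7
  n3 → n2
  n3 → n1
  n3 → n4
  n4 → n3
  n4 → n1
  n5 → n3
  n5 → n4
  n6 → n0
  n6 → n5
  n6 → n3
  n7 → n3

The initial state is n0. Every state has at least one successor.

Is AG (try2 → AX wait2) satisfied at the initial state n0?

States satisfying try2 → AX wait2: {n3, n7}.
States satisfying AG (try2 → AX wait2): ∅.
n0 is reachable from n0 and violates try2 → AX wait2, so AG fails at n0.
n0 ∉ Sat(AG (try2 → AX wait2)).

Violated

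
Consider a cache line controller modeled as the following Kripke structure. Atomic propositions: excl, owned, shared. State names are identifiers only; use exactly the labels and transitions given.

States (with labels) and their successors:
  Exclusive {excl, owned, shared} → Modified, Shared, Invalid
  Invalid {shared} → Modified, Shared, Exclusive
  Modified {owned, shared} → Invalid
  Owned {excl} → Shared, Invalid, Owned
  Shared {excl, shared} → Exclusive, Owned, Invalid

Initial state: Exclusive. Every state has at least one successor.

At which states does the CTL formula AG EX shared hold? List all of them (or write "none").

States satisfying EX shared: {Exclusive, Invalid, Modified, Owned, Shared}.
States satisfying AG EX shared: {Exclusive, Invalid, Modified, Owned, Shared}.

{Exclusive, Invalid, Modified, Owned, Shared}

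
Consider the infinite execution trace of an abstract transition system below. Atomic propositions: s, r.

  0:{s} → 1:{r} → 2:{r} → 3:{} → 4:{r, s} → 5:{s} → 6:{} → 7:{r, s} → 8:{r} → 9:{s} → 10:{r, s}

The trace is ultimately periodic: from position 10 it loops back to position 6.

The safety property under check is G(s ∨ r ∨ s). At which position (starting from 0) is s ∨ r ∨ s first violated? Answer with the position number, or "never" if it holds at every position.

3

Check s ∨ r ∨ s at each position in order: 0 ✓, 1 ✓, 2 ✓.
At position 3 the labels are {}, so s ∨ r ∨ s is false there. This is the first violation.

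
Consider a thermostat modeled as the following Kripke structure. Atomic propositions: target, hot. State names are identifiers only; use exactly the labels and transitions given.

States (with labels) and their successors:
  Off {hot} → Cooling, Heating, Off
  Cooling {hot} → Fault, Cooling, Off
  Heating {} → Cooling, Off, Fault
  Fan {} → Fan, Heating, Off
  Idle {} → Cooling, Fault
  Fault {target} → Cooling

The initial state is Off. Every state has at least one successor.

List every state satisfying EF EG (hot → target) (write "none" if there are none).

States satisfying EG (hot → target): {Fan}.
States satisfying EF EG (hot → target): {Fan}.

{Fan}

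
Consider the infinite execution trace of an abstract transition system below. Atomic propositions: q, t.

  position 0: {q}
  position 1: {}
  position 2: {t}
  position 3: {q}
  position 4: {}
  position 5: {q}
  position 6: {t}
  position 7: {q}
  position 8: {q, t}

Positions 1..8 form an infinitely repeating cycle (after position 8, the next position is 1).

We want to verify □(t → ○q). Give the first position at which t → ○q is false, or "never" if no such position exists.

Check t → ○q at each position in order: 0 ✓, 1 ✓, 2 ✓, 3 ✓, 4 ✓, 5 ✓, 6 ✓, 7 ✓.
At position 8 the labels are {q, t} and the next position 1 has {}, so t → ○q is false there. This is the first violation.

8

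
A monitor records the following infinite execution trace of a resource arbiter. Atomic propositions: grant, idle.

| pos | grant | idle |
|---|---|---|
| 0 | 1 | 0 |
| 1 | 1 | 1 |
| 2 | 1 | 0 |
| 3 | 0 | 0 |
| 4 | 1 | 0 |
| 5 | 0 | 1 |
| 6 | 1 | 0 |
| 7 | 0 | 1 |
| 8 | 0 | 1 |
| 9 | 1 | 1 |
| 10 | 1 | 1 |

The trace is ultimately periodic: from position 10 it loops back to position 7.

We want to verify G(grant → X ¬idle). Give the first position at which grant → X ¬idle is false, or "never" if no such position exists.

At position 0 the labels are {grant} and the next position 1 has {grant, idle}, so grant → X ¬idle is false there. This is the first violation.

0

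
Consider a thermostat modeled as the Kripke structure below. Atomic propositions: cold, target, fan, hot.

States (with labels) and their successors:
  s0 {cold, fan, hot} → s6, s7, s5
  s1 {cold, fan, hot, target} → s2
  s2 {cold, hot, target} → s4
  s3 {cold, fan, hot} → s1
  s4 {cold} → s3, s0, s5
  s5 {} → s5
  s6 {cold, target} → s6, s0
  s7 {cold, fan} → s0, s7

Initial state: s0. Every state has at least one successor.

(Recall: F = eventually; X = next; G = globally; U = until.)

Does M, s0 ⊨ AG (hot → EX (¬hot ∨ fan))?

Satisfied

States satisfying hot → EX (¬hot ∨ fan): {s0, s2, s3, s4, s5, s6, s7}.
States satisfying AG (hot → EX (¬hot ∨ fan)): {s0, s5, s6, s7}.
Every state reachable from s0 satisfies hot → EX (¬hot ∨ fan).
s0 ∈ Sat(AG (hot → EX (¬hot ∨ fan))).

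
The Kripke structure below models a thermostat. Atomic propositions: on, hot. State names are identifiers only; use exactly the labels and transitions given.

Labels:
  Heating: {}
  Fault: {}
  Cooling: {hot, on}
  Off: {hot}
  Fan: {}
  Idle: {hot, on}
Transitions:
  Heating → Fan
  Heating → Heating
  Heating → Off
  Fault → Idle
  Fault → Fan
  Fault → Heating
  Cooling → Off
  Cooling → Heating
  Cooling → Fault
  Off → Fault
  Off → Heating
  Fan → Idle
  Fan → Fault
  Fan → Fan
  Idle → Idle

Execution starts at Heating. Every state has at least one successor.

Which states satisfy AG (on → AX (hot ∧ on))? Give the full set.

States satisfying on → AX (hot ∧ on): {Heating, Fault, Off, Fan, Idle}.
States satisfying AG (on → AX (hot ∧ on)): {Heating, Fault, Off, Fan, Idle}.

{Heating, Fault, Off, Fan, Idle}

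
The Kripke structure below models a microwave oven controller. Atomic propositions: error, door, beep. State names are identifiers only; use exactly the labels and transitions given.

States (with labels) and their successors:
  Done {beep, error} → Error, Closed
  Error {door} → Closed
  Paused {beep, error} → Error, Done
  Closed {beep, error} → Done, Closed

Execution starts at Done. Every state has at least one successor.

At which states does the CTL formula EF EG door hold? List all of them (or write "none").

none

States satisfying EG door: ∅.
States satisfying EF EG door: ∅.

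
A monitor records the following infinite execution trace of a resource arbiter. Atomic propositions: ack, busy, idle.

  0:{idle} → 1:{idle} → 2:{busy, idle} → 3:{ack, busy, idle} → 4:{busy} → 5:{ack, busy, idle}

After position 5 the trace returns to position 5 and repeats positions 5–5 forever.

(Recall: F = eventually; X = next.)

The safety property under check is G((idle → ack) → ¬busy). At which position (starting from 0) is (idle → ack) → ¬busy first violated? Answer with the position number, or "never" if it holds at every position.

3

Check (idle → ack) → ¬busy at each position in order: 0 ✓, 1 ✓, 2 ✓.
At position 3 the labels are {ack, busy, idle}, so (idle → ack) → ¬busy is false there. This is the first violation.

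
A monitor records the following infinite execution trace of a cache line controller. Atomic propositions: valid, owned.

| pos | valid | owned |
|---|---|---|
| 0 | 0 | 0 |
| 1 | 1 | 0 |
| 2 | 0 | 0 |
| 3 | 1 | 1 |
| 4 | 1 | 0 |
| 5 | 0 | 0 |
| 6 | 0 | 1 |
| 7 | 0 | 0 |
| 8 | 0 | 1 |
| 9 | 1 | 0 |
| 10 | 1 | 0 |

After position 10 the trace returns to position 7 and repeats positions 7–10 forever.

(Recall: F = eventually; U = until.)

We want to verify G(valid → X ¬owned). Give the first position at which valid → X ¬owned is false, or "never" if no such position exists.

never

valid → X ¬owned holds at every position 0..10, and those are all the positions the trace ever visits, so the invariant G(valid → X ¬owned) is never violated.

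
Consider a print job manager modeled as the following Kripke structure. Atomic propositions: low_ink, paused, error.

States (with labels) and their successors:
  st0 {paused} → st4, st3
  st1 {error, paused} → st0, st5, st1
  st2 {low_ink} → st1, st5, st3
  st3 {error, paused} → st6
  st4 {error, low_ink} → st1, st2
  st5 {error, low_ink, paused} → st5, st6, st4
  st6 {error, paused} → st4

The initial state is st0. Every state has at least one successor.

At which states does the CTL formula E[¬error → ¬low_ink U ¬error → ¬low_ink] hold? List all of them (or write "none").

States satisfying ¬error → ¬low_ink: {st0, st1, st3, st4, st5, st6}.
States satisfying E[¬error → ¬low_ink U ¬error → ¬low_ink]: {st0, st1, st3, st4, st5, st6}.

{st0, st1, st3, st4, st5, st6}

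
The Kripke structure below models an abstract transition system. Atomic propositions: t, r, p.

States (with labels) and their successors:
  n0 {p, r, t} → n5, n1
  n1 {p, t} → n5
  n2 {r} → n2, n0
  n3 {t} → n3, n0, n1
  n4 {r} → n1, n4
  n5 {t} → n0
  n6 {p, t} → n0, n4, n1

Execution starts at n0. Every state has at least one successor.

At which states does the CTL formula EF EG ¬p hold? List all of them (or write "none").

{n2, n3, n4, n6}

States satisfying EG ¬p: {n2, n3, n4}.
States satisfying EF EG ¬p: {n2, n3, n4, n6}.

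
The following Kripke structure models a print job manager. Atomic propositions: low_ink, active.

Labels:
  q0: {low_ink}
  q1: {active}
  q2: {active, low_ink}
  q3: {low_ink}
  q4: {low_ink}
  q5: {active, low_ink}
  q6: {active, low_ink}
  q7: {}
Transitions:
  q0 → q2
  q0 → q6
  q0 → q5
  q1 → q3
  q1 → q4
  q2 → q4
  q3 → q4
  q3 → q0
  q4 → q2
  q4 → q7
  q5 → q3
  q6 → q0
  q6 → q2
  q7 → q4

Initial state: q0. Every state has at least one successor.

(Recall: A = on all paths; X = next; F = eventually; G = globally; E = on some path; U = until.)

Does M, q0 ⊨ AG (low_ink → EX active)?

States satisfying low_ink → EX active: {q0, q1, q4, q6, q7}.
States satisfying AG (low_ink → EX active): ∅.
q2 is reachable from q0 and violates low_ink → EX active, so AG fails at q0.
q0 ∉ Sat(AG (low_ink → EX active)).

Does not hold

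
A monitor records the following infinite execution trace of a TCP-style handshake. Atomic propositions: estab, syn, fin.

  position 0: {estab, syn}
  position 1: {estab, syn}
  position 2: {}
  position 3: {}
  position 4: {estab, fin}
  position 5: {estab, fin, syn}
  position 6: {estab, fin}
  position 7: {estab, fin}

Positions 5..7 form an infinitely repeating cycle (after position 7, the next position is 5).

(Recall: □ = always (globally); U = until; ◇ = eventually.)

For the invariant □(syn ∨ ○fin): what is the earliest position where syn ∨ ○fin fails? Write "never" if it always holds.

Check syn ∨ ○fin at each position in order: 0 ✓, 1 ✓.
At position 2 the labels are {} and the next position 3 has {}, so syn ∨ ○fin is false there. This is the first violation.

2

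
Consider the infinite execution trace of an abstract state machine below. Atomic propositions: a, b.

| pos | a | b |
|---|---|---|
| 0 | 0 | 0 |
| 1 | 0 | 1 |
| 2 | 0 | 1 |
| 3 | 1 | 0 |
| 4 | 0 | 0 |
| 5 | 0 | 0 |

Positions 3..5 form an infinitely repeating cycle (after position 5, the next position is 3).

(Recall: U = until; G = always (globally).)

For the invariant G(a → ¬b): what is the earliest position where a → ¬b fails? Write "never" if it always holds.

never

a → ¬b holds at every position 0..5, and those are all the positions the trace ever visits, so the invariant G(a → ¬b) is never violated.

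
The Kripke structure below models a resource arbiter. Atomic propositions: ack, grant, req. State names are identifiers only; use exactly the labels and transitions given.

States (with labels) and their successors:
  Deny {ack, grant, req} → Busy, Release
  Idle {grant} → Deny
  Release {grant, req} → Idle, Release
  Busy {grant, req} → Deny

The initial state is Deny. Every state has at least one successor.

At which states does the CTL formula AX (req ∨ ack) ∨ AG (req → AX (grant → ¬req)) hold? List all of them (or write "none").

{Deny, Idle, Busy}

States satisfying req ∨ ack: {Deny, Release, Busy}.
States satisfying AX (req ∨ ack): {Deny, Idle, Busy}.
States satisfying req → AX (grant → ¬req): {Idle}.
States satisfying AG (req → AX (grant → ¬req)): ∅.
States satisfying AX (req ∨ ack) ∨ AG (req → AX (grant → ¬req)): {Deny, Idle, Busy}.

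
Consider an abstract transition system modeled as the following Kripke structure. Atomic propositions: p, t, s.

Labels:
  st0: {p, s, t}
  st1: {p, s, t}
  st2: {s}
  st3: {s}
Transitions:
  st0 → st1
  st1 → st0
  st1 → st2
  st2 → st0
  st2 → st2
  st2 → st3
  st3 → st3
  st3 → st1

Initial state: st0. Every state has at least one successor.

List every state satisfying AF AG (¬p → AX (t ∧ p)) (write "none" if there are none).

States satisfying AG (¬p → AX (t ∧ p)): ∅.
States satisfying AF AG (¬p → AX (t ∧ p)): ∅.

none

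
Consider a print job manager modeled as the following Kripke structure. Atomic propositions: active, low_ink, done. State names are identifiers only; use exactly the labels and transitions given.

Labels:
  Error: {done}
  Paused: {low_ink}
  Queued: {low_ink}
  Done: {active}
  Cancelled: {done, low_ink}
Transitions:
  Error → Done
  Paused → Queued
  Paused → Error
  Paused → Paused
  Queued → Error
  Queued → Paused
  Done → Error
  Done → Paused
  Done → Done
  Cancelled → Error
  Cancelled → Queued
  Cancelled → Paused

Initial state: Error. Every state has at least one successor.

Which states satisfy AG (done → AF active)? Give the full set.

{Error, Paused, Queued, Done}

States satisfying done → AF active: {Error, Paused, Queued, Done}.
States satisfying AG (done → AF active): {Error, Paused, Queued, Done}.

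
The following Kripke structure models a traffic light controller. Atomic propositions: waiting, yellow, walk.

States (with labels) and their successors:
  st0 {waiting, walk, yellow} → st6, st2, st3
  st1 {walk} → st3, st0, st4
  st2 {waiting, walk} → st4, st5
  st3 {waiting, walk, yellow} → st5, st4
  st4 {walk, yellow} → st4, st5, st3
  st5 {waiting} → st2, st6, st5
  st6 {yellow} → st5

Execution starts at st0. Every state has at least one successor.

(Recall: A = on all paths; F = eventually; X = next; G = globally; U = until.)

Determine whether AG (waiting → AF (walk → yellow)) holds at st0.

Yes

States satisfying waiting → AF (walk → yellow): {st0, st1, st2, st3, st4, st5, st6}.
States satisfying AG (waiting → AF (walk → yellow)): {st0, st1, st2, st3, st4, st5, st6}.
Every state reachable from st0 satisfies waiting → AF (walk → yellow).
st0 ∈ Sat(AG (waiting → AF (walk → yellow))).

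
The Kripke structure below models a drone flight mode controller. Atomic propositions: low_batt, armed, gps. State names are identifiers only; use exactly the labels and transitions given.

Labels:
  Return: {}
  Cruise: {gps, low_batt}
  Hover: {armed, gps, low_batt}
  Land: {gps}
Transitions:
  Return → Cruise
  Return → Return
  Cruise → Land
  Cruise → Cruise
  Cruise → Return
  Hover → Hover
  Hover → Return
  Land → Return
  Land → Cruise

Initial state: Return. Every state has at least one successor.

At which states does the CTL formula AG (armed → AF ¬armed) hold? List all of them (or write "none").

{Return, Cruise, Land}

States satisfying armed → AF ¬armed: {Return, Cruise, Land}.
States satisfying AG (armed → AF ¬armed): {Return, Cruise, Land}.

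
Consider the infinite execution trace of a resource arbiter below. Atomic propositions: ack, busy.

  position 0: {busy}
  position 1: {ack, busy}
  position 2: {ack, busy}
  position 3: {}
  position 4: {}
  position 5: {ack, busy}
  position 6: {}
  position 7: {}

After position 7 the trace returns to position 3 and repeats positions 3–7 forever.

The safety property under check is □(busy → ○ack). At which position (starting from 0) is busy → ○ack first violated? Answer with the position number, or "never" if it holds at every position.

2

Check busy → ○ack at each position in order: 0 ✓, 1 ✓.
At position 2 the labels are {ack, busy} and the next position 3 has {}, so busy → ○ack is false there. This is the first violation.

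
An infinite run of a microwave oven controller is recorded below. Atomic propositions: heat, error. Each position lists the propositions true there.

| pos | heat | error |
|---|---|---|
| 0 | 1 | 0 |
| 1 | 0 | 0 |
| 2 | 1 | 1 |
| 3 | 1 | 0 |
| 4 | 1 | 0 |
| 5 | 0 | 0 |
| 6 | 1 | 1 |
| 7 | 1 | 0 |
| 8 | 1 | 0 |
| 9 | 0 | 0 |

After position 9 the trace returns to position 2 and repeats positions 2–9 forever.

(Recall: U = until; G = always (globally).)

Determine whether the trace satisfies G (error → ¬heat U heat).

error → ¬heat U heat holds at every position 0..9, and those are all positions ever visited, so G (error → ¬heat U heat) holds.
Positions where error holds: 2, 6.
Check ¬heat U heat at each: 2→ok, 6→ok.

Yes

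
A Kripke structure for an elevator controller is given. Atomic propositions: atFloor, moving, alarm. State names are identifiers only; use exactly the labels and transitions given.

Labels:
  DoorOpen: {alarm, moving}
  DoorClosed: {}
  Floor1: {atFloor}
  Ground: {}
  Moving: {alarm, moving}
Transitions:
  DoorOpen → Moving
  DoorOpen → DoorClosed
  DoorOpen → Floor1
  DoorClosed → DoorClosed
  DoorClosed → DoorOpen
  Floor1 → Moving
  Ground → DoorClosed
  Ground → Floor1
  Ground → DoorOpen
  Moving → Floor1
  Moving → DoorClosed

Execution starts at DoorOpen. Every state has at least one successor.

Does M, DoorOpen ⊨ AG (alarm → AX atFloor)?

Does not hold

States satisfying alarm → AX atFloor: {DoorClosed, Floor1, Ground}.
States satisfying AG (alarm → AX atFloor): ∅.
DoorOpen is reachable from DoorOpen and violates alarm → AX atFloor, so AG fails at DoorOpen.
DoorOpen ∉ Sat(AG (alarm → AX atFloor)).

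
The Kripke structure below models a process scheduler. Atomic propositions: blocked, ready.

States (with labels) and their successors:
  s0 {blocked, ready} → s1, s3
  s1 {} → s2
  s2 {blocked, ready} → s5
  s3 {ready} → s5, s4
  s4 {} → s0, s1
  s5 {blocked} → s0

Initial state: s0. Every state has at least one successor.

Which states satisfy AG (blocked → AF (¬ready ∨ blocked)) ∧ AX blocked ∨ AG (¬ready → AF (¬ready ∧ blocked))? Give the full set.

{s1, s2, s5}

States satisfying blocked → AF (¬ready ∨ blocked): {s0, s1, s2, s3, s4, s5}.
States satisfying AG (blocked → AF (¬ready ∨ blocked)): {s0, s1, s2, s3, s4, s5}.
States satisfying blocked: {s0, s2, s5}.
States satisfying AX blocked: {s1, s2, s5}.
States satisfying AG (blocked → AF (¬ready ∨ blocked)) ∧ AX blocked: {s1, s2, s5}.
States satisfying ¬ready → AF (¬ready ∧ blocked): {s0, s1, s2, s3, s5}.
States satisfying AG (¬ready → AF (¬ready ∧ blocked)): ∅.
States satisfying AG (blocked → AF (¬ready ∨ blocked)) ∧ AX blocked ∨ AG (¬ready → AF (¬ready ∧ blocked)): {s1, s2, s5}.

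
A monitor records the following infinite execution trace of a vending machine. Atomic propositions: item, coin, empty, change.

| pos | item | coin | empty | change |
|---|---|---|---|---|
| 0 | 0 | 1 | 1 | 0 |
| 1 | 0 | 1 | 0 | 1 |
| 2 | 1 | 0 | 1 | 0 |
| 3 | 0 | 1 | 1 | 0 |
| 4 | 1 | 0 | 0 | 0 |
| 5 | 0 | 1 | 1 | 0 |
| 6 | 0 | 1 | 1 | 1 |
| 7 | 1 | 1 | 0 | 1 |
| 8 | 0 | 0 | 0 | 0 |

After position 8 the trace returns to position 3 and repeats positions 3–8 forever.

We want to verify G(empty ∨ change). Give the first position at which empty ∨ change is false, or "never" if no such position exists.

Check empty ∨ change at each position in order: 0 ✓, 1 ✓, 2 ✓, 3 ✓.
At position 4 the labels are {item}, so empty ∨ change is false there. This is the first violation.

4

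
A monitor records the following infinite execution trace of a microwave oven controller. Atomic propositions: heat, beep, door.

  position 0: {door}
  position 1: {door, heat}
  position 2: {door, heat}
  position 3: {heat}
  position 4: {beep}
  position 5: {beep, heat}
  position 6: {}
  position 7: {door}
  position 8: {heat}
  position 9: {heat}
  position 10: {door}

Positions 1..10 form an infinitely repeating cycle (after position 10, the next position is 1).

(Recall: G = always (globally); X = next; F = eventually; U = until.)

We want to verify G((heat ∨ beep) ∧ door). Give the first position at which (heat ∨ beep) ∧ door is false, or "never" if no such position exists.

0

At position 0 the labels are {door}, so (heat ∨ beep) ∧ door is false there. This is the first violation.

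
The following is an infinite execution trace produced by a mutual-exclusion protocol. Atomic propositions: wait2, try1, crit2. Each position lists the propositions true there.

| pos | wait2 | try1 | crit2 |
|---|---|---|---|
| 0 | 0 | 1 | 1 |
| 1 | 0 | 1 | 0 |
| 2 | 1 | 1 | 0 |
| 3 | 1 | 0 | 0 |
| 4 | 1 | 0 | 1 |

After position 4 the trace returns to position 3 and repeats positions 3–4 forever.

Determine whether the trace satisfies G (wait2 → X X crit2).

Violated

wait2 → X X crit2 must hold at every position from 0 onward. It fails at position 3, so G (wait2 → X X crit2) is false.
Positions where wait2 holds: 2, 3, 4.
Check X X crit2 at each: 2→ok, 3→fails, 4→ok.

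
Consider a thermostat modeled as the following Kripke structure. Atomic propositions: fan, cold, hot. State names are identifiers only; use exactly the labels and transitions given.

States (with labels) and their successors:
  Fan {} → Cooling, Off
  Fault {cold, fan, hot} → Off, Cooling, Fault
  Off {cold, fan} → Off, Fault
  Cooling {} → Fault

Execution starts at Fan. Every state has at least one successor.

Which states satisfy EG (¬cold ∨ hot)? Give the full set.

States satisfying ¬cold ∨ hot: {Fan, Fault, Cooling}.
States satisfying EG (¬cold ∨ hot): {Fan, Fault, Cooling}.

{Fan, Fault, Cooling}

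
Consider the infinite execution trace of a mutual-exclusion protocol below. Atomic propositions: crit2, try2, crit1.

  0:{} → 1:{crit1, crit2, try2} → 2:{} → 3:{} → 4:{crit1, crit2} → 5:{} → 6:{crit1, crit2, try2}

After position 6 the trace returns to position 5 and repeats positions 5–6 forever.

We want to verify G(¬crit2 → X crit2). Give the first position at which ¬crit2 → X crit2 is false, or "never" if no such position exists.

2

Check ¬crit2 → X crit2 at each position in order: 0 ✓, 1 ✓.
At position 2 the labels are {} and the next position 3 has {}, so ¬crit2 → X crit2 is false there. This is the first violation.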